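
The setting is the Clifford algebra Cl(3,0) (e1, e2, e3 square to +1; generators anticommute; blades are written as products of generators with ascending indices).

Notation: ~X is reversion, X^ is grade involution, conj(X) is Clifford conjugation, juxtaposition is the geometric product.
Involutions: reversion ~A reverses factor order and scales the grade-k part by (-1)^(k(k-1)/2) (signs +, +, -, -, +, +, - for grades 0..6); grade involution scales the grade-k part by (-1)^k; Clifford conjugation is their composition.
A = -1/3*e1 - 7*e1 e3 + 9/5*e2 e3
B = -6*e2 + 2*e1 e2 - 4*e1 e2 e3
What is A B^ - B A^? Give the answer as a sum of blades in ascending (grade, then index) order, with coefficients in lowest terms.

first term: -36/5*e1 - 86/3*e2 - 54/5*e3 - 2*e1 e2 - 18/5*e1 e3 - 46/3*e2 e3 + 42*e1 e2 e3
second term: 36/5*e1 + 82/3*e2 - 54/5*e3 + 2*e1 e2 + 18/5*e1 e3 + 38/3*e2 e3 - 42*e1 e2 e3
Answer: -72/5*e1 - 56*e2 - 4*e1 e2 - 36/5*e1 e3 - 28*e2 e3 + 84*e1 e2 e3


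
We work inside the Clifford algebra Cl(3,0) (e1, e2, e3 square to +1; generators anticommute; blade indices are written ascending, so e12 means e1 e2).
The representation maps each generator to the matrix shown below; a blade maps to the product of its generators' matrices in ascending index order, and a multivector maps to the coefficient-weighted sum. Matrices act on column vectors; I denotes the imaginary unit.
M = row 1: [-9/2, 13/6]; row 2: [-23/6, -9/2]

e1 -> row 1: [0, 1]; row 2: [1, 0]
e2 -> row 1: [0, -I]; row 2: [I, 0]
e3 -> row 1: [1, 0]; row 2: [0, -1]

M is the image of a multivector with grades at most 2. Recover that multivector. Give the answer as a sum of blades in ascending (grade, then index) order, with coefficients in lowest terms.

Method: 1, rho(e1), rho(e2), rho(e3) form a trace-orthogonal basis of the 2x2 complex matrices (tr(X Y) = 2 if X = Y, else 0), so M = m0*1 + m1*rho(e1) + m2*rho(e2) + m3*rho(e3) with m0 = tr(M)/2 = -9/2, m1 = tr(M rho(e1))/2 = -5/6, m2 = tr(M rho(e2))/2 = 3*I, m3 = tr(M rho(e3))/2 = 0.
Multiplying table entries, the bivector images are rho(e12) = I*rho(e3), rho(e13) = -I*rho(e2), rho(e23) = I*rho(e1); with real blade coefficients the real parts of m0..m3 are the coefficients of 1, e1, e2, e3 and the imaginary parts give the bivectors (e23: Im m1, e13: -Im m2, e12: Im m3).
Answer: -9/2 - 5/6*e1 - 3*e13


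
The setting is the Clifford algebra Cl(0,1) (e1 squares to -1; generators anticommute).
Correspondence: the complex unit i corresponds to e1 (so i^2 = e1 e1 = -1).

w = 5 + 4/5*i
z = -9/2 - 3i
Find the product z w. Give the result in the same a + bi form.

In blades: z = -9/2 - 3*e1, w = 5 + 4/5*e1.
Distribute z over w term by term (generator squares from the signature, products reordered to ascending indices): (-9/2)*w = -45/2 - 18/5*e1; (-3*e1)*w = 12/5 - 15*e1.
Sum: -201/10 - 93/5*e1; translating back through the correspondence:
Answer: -201/10 - 93/5*i


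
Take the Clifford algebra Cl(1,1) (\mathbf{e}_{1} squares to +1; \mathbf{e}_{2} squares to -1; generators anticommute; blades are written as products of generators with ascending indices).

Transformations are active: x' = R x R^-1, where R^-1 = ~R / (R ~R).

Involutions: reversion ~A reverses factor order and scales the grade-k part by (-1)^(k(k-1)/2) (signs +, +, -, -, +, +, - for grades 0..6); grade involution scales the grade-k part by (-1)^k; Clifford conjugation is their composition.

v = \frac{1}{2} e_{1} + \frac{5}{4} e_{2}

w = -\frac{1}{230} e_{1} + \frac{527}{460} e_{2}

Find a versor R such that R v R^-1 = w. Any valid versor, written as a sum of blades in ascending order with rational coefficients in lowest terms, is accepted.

R = v + w = \frac{57}{115} e_{1} + \frac{551}{230} e_{2} works: the equal norms (-\frac{21}{16}) guarantee its sandwich swaps v into w.
Answer: \frac{57}{115} e_{1} + \frac{551}{230} e_{2}


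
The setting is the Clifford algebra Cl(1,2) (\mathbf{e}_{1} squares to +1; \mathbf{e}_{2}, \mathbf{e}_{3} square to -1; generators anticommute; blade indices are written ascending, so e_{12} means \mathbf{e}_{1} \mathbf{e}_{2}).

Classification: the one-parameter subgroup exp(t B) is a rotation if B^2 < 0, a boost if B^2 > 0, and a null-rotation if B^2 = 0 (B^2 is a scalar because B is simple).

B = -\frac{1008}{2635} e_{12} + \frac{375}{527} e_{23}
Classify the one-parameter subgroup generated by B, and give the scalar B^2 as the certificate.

B^2 term by term: the squares give (-\frac{1008}{2635})^2*(e_{12})^2 + (\frac{375}{527})^2*(e_{23})^2 = \frac{1016064}{6943225}*(+1) + \frac{140625}{277729}*(-1) = -\frac{9}{25} (each basis 2-blade squares to minus the product of its generators' squares); cross terms between blades sharing an index anticommute and cancel. So B^2 = -\frac{9}{25}.
Answer: rotation, certificate B^2 = -\frac{9}{25}. Why this suffices: the scalar -\frac{9}{25} survives any versor conjugation, so its sign alone determines the class however B is presented.


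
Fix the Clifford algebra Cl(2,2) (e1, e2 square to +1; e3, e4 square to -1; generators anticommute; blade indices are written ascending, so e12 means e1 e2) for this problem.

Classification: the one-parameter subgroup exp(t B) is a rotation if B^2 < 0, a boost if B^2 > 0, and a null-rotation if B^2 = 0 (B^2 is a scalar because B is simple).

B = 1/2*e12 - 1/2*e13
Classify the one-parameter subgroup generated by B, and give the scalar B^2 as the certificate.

B^2 term by term: the squares give (1/2)^2*(e12)^2 + (-1/2)^2*(e13)^2 = 1/4*(-1) + 1/4*(+1) = 0 (each basis 2-blade squares to minus the product of its generators' squares); cross terms between blades sharing an index anticommute and cancel. So B^2 = 0.
Answer: null-rotation, certificate B^2 = 0. The class reads off the invariant scalar 0 directly.


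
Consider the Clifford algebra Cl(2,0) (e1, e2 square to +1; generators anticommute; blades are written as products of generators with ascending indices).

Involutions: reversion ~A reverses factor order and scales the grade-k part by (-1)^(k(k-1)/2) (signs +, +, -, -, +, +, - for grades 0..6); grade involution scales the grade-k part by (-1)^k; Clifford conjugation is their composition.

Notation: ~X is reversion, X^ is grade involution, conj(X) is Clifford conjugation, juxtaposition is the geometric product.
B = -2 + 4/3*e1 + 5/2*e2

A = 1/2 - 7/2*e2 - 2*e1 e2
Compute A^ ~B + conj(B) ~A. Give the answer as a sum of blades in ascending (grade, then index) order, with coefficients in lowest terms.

first term: 31/4 - 13/3*e1 - 37/12*e2 - 2/3*e1 e2
second term: 31/4 + 13/3*e1 + 37/12*e2 + 2/3*e1 e2
Answer: 31/2


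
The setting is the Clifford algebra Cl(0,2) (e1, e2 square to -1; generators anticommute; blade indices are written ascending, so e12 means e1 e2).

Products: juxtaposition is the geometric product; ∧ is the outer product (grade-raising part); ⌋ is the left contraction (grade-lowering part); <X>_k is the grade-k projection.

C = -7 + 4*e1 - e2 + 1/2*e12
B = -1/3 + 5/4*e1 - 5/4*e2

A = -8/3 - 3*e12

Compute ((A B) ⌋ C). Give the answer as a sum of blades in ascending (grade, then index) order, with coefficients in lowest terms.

step 1: 8/9 - 85/12*e1 - 5/12*e2 + e12
step 2: 763/36 + 241/72*e1 + 191/72*e2 + 4/9*e12
Answer: 763/36 + 241/72*e1 + 191/72*e2 + 4/9*e12


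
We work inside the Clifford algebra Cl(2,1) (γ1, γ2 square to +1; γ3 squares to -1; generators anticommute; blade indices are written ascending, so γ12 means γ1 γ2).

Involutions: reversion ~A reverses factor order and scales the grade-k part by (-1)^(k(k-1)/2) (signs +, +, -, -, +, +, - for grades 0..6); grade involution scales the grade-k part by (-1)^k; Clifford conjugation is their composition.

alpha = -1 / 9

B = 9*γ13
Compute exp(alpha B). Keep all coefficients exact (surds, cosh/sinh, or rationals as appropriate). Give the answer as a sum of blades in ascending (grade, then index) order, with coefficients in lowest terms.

B^2 = (9)^2*(γ13)^2 = 81*(+1) = 81 (a basis 2-blade squares to minus the product of its generators' squares).
B^2 = 81 — the positive square puts this in the hyperbolic regime; l = 9, alpha*l = -1, so exp(alpha B) = cosh(-1) + (sinh(-1)/9)*B = cosh(1) + (-sinh(1)/9)*B.
Answer: cosh(1) - sinh(1)*γ13


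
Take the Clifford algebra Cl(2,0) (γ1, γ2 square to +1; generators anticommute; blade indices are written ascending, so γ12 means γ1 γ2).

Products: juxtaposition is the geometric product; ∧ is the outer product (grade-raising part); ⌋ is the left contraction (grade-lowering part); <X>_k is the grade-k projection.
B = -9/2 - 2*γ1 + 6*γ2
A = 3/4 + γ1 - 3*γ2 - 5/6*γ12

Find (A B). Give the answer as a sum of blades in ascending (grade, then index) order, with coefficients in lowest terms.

step 1: -187/8 - 11*γ1 + 49/3*γ2 + 15/4*γ12
Answer: -187/8 - 11*γ1 + 49/3*γ2 + 15/4*γ12


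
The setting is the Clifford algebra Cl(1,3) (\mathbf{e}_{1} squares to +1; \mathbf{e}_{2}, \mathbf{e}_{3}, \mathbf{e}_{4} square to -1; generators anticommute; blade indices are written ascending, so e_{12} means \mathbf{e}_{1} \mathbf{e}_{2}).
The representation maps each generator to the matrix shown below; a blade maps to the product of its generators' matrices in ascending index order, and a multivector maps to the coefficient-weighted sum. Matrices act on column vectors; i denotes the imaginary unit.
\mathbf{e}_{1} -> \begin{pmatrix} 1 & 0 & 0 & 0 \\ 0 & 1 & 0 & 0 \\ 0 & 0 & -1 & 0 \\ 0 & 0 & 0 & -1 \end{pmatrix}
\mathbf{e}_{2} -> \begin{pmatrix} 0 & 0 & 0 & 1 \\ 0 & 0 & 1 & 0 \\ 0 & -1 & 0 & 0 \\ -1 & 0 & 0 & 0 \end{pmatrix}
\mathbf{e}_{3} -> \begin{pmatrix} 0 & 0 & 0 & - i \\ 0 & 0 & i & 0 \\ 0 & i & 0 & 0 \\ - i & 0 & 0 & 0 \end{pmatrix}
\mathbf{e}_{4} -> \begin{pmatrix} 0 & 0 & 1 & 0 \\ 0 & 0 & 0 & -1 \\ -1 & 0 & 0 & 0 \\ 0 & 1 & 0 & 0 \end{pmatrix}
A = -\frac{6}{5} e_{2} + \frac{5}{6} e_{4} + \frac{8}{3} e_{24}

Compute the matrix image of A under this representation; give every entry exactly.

Bivector images (products of the table entries): rho(e_{24}) = rho(\mathbf{e}_{2})rho(\mathbf{e}_{4}) = \begin{pmatrix} 0 & 1 & 0 & 0 \\ -1 & 0 & 0 & 0 \\ 0 & 0 & 0 & 1 \\ 0 & 0 & -1 & 0 \end{pmatrix}.
M = (-\frac{6}{5})*rho(e_{2}) + (\frac{5}{6})*rho(e_{4}) + (\frac{8}{3})*rho(e_{24}), summed entrywise:
Answer: \begin{pmatrix} 0 & \frac{8}{3} & \frac{5}{6} & - \frac{6}{5} \\ - \frac{8}{3} & 0 & - \frac{6}{5} & - \frac{5}{6} \\ - \frac{5}{6} & \frac{6}{5} & 0 & \frac{8}{3} \\ \frac{6}{5} & \frac{5}{6} & - \frac{8}{3} & 0 \end{pmatrix}


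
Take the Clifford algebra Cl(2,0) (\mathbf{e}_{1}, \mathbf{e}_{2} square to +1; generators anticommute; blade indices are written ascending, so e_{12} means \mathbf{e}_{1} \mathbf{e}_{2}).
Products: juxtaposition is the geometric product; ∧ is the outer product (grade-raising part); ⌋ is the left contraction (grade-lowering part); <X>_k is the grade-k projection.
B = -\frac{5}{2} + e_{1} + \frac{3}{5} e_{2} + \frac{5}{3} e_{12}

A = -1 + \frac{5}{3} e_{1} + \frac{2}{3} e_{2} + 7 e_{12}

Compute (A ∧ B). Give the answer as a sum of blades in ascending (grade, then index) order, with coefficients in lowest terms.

step 1: \frac{5}{2} - \frac{31}{6} e_{1} - \frac{34}{15} e_{2} - \frac{113}{6} e_{12}
Answer: \frac{5}{2} - \frac{31}{6} e_{1} - \frac{34}{15} e_{2} - \frac{113}{6} e_{12}


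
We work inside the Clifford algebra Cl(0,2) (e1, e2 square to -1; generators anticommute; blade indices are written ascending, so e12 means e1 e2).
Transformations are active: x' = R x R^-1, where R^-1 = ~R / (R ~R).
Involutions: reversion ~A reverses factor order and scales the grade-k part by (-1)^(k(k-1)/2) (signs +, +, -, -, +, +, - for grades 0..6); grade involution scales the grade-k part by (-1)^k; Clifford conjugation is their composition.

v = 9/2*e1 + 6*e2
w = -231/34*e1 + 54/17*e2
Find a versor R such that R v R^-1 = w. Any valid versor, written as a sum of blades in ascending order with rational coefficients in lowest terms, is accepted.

Sketch: the shared square -225/4 makes R = v + w = -39/17*e1 + 156/17*e2 the natural versor; its sandwich fixes that direction, negates (v - w)/2, and sends v to w.
Answer: -39/17*e1 + 156/17*e2


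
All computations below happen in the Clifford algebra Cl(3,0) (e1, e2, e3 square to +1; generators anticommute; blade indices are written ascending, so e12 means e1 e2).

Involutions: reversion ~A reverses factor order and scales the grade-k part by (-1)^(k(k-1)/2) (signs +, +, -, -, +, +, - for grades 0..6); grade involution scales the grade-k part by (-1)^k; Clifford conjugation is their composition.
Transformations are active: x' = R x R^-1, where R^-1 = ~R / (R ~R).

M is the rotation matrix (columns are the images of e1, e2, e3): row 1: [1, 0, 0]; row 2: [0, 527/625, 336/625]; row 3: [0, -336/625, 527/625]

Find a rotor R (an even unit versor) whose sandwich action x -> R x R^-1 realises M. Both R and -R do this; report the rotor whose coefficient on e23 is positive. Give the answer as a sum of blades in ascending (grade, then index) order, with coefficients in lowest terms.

Method: write R = a + b12*e12 + b13*e13 + b23*e23 with a^2 + b12^2 + b13^2 + b23^2 = 1 (so R^-1 = ~R). Expanding the columns R e_j ~R gives tr M = 4a^2 - 1 and, from the antisymmetric part, M21 - M12 = -4a*b12, M13 - M31 = 4a*b13, M32 - M23 = -4a*b23.
Here tr M = 1679/625, so a^2 = (1 + tr M)/4 = 576/625 and a = ±24/25. Taking a = 24/25: M21 - M12 = 0, M13 - M31 = 0, M32 - M23 = -672/625, giving b12 = 0, b13 = 0, b23 = 7/25, i.e. R = 24/25 + 7/25*e23.
Its e23 coefficient is already positive.
Answer: 24/25 + 7/25*e23. Uniqueness: Spin(3) -> SO(3) maps R and -R to the same rotation of trace 1679/625; fixing the sign of the e23 coefficient removes the ambiguity.


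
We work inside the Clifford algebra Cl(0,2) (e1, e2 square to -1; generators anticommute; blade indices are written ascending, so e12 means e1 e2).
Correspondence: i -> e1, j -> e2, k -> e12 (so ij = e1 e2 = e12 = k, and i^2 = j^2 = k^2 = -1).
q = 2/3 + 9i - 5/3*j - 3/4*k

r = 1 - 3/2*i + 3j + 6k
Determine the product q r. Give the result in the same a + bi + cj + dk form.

In blades: q = 2/3 + 9*e1 - 5/3*e2 - 3/4*e12, r = 1 - 3/2*e1 + 3*e2 + 6*e12.
Distribute q over r term by term (generator squares from the signature, products reordered to ascending indices): (2/3)*r = 2/3 - e1 + 2*e2 + 4*e12; (9*e1)*r = 27/2 + 9*e1 - 54*e2 + 27*e12; (-5/3*e2)*r = 5 - 10*e1 - 5/3*e2 - 5/2*e12; (-3/4*e12)*r = 9/2 + 9/4*e1 + 9/8*e2 - 3/4*e12.
Sum: 71/3 + 1/4*e1 - 1261/24*e2 + 111/4*e12; translating back through the correspondence:
Answer: 71/3 + 1/4*i - 1261/24*j + 111/4*k


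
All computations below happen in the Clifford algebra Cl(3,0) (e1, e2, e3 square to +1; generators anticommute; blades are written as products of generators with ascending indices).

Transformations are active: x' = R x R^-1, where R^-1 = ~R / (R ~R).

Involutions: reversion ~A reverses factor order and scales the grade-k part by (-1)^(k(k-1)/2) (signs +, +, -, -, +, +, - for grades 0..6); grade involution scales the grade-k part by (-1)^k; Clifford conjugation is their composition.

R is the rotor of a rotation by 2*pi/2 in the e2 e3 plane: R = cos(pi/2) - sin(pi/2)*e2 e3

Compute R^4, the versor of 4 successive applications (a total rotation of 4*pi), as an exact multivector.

Half-angle bookkeeping: 4 applications in e2 e3 add up to rotor phase 4*pi/2 = 2*pi, so R^4 = cos(2*pi) - sin(2*pi)*e2 e3.
cos(2*pi) = 1 and sin(2*pi) = 0, so R^4 = 1. The total rotation 4*pi is 2 full turns, so every vector returns to itself, yet the rotor is +1, back on the identity sheet (an even number of 2*pi turns).
Answer: 1


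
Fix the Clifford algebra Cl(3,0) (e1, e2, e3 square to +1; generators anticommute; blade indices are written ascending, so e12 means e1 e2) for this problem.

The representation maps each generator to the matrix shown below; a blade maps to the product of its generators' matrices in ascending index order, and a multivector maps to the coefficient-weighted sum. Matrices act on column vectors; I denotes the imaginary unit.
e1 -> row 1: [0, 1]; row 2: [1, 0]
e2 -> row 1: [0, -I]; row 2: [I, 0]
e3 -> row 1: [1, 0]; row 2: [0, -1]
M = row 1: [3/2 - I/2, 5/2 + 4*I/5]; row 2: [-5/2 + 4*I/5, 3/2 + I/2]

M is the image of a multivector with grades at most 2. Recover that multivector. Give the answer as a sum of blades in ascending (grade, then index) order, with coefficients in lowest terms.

Method: 1, rho(e1), rho(e2), rho(e3) form a trace-orthogonal basis of the 2x2 complex matrices (tr(X Y) = 2 if X = Y, else 0), so M = m0*1 + m1*rho(e1) + m2*rho(e2) + m3*rho(e3) with m0 = tr(M)/2 = 3/2, m1 = tr(M rho(e1))/2 = 4*I/5, m2 = tr(M rho(e2))/2 = 5*I/2, m3 = tr(M rho(e3))/2 = -I/2.
Multiplying table entries, the bivector images are rho(e12) = I*rho(e3), rho(e13) = -I*rho(e2), rho(e23) = I*rho(e1); with real blade coefficients the real parts of m0..m3 are the coefficients of 1, e1, e2, e3 and the imaginary parts give the bivectors (e23: Im m1, e13: -Im m2, e12: Im m3).
Answer: 3/2 - 1/2*e12 - 5/2*e13 + 4/5*e23


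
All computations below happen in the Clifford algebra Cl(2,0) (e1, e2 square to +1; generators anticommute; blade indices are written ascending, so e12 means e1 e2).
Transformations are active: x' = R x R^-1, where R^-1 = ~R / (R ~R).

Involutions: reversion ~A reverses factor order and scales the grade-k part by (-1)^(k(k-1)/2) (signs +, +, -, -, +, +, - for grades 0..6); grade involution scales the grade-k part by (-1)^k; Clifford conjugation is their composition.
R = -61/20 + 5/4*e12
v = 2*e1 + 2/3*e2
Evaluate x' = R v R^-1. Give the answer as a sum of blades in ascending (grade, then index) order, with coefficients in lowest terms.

~R = -61/20 - 5/4*e12, and R ~R = 2173/200, so R^-1 = ~R / (2173/200).
R v = -79/15*e1 - 68/15*e2
Answer: 6238/6519*e1 + 4082/2173*e2


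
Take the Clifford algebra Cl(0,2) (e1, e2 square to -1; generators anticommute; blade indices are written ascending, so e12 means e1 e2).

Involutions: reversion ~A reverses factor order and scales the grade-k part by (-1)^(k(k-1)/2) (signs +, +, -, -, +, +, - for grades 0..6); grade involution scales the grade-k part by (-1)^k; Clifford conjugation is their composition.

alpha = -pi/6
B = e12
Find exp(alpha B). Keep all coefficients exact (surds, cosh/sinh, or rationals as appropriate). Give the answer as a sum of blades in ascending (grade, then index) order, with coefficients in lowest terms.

B^2 = (1)^2*(e12)^2 = 1*(-1) = -1 (a basis 2-blade squares to minus the product of its generators' squares).
B^2 = -1 — a negative square means the series sums to a rotation: l = 1, alpha*l = -pi/6, so exp(alpha B) = cos(-pi/6) + (sin(-pi/6)/1)*B = sqrt(3)/2 + (-1/2)*B.
Answer: sqrt(3)/2 - 1/2*e12


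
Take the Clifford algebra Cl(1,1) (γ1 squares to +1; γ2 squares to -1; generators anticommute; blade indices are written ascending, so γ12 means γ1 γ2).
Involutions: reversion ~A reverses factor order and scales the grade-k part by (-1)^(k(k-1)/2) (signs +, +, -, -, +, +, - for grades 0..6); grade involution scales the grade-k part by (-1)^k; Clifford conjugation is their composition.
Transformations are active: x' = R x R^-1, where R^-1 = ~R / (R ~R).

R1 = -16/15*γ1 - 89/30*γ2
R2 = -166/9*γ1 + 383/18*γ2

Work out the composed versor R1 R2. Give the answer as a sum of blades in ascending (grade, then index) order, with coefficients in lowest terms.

Distribute over the terms of R1 (each basis-blade product reordered to ascending indices, repeated generators contracted through their squares):
(-16/15*γ1) R2 = 2656/135 - 3064/135*γ12
(-89/30*γ2) R2 = 34087/540 - 7387/135*γ12
Summing the partial products and collecting blades:
Answer: 44711/540 - 10451/135*γ12


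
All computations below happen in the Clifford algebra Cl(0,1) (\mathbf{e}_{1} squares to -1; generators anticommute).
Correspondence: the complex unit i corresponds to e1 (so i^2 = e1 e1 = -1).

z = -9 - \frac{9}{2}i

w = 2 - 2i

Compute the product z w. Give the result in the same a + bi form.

In blades: z = -9 - \frac{9}{2} e_{1}, w = 2 - 2 e_{1}.
Distribute z over w term by term (generator squares from the signature, products reordered to ascending indices): (-9)*w = -18 + 18 e_{1}; (-\frac{9}{2} e_{1})*w = -9 - 9 e_{1}.
Sum: -27 + 9 e_{1}; translating back through the correspondence:
Answer: -27 + 9i


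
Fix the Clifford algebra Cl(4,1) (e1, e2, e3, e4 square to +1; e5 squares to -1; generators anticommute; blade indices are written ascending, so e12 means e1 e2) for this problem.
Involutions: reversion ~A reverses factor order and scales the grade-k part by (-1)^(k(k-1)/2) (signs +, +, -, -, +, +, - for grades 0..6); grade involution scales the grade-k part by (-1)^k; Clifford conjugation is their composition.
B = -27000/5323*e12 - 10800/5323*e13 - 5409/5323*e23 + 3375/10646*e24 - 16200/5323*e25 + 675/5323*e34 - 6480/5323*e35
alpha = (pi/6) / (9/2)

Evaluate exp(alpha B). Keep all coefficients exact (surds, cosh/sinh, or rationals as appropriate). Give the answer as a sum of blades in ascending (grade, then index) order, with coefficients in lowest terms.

B^2 term by term: the squares give (-27000/5323)^2*(e12)^2 + (-10800/5323)^2*(e13)^2 + (-5409/5323)^2*(e23)^2 + (3375/10646)^2*(e24)^2 + (-16200/5323)^2*(e25)^2 + (675/5323)^2*(e34)^2 + (-6480/5323)^2*(e35)^2 = 729000000/28334329*(-1) + 116640000/28334329*(-1) + 29257281/28334329*(-1) + 11390625/113337316*(-1) + 262440000/28334329*(+1) + 455625/28334329*(-1) + 41990400/28334329*(+1) = -81/4 (each basis 2-blade squares to minus the product of its generators' squares); cross terms between blades sharing an index anticommute and cancel; the commuting (index-disjoint) pairs give grade-4 terms 2*c*c'*(blade product), which cancel blade by blade — e1234: -36450000/28334329 + 36450000/28334329 = 0; e1235: 349920000/28334329 - 349920000/28334329 = 0; e2345: 21870000/28334329 - 21870000/28334329 = 0 — confirming B is simple. So B^2 = -81/4.
B^2 = -81/4 — the series telescopes trigonometrically here: l = 9/2, alpha*l = pi/6, so exp(alpha B) = cos(pi/6) + (sin(pi/6)/(9/2))*B = sqrt(3)/2 + (1/9)*B.
Answer: sqrt(3)/2 - 3000/5323*e12 - 1200/5323*e13 - 601/5323*e23 + 375/10646*e24 - 1800/5323*e25 + 75/5323*e34 - 720/5323*e35


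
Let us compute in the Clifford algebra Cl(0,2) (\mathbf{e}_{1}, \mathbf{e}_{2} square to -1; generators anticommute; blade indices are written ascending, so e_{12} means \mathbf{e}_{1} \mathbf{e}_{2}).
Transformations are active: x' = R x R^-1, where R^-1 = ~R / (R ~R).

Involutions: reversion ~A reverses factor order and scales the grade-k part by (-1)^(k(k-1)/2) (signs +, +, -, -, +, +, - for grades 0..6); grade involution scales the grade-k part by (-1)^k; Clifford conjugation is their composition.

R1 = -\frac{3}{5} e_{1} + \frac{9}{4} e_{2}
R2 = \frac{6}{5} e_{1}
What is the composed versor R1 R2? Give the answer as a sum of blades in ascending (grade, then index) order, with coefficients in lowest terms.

Distribute over the terms of R2 (each basis-blade product reordered to ascending indices, repeated generators contracted through their squares):
R1 (\frac{6}{5} e_{1}) = \frac{18}{25} - \frac{27}{10} e_{12}
Answer: \frac{18}{25} - \frac{27}{10} e_{12}


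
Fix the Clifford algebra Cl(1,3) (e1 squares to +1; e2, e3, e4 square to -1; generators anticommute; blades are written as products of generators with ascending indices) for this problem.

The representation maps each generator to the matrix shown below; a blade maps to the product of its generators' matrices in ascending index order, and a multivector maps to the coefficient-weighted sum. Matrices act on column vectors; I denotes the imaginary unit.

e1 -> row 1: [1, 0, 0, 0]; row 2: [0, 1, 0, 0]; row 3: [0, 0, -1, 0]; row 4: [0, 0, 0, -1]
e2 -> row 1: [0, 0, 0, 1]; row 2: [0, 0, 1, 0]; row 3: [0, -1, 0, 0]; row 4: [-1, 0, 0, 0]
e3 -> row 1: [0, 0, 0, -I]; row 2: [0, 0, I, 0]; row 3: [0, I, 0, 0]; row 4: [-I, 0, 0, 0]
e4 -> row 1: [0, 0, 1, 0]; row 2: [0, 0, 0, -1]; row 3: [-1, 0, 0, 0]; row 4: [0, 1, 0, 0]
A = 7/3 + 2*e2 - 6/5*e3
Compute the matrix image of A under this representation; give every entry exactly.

M = (7/3)*1 + (2)*rho(e2) + (-6/5)*rho(e3), summed entrywise (1 is the identity matrix):
Answer: row 1: [7/3, 0, 0, 2 + 6*I/5]; row 2: [0, 7/3, 2 - 6*I/5, 0]; row 3: [0, -2 - 6*I/5, 7/3, 0]; row 4: [-2 + 6*I/5, 0, 0, 7/3]


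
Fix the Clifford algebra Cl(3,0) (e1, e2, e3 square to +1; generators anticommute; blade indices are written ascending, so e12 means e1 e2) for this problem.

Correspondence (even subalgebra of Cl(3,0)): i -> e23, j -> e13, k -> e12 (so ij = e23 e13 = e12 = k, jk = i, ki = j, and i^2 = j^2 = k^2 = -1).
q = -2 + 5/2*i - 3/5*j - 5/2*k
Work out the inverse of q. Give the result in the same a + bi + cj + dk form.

In blades: q = -2 - 5/2*e12 - 3/5*e13 + 5/2*e23.
With qbar = -2 + 5/2*e12 + 3/5*e13 - 5/2*e23 (scalar fixed, mapped units negated), q qbar = 843/50 (the sum of squared coefficients), so q^-1 = qbar / (843/50) = -100/843 + 125/843*e12 + 10/281*e13 - 125/843*e23; translating back:
Answer: -100/843 - 125/843*i + 10/281*j + 125/843*k


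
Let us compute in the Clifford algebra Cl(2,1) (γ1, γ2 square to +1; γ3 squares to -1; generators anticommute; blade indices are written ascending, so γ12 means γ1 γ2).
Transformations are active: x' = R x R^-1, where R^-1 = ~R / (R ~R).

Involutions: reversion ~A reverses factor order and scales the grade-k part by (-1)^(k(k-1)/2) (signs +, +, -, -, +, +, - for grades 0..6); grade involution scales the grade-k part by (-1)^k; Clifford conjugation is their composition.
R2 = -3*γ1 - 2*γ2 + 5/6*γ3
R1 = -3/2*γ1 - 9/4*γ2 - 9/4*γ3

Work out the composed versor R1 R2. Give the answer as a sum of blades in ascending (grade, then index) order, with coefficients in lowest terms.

Distribute over the terms of R1 (each basis-blade product reordered to ascending indices, repeated generators contracted through their squares):
(-3/2*γ1) R2 = 9/2 + 3*γ12 - 5/4*γ13
(-9/4*γ2) R2 = 9/2 - 27/4*γ12 - 15/8*γ23
(-9/4*γ3) R2 = 15/8 - 27/4*γ13 - 9/2*γ23
Summing the partial products and collecting blades:
Answer: 87/8 - 15/4*γ12 - 8*γ13 - 51/8*γ23


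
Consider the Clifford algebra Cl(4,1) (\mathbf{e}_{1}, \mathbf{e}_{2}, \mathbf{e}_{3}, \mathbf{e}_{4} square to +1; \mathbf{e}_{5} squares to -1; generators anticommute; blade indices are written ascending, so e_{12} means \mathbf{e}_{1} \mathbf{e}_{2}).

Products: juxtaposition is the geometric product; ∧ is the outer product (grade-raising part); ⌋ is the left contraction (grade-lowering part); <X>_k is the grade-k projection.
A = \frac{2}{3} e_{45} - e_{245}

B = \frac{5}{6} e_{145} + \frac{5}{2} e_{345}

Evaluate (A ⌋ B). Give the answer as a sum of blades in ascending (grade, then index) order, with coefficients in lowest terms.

step 1: \frac{5}{9} e_{1} + \frac{5}{3} e_{3}
Answer: \frac{5}{9} e_{1} + \frac{5}{3} e_{3}


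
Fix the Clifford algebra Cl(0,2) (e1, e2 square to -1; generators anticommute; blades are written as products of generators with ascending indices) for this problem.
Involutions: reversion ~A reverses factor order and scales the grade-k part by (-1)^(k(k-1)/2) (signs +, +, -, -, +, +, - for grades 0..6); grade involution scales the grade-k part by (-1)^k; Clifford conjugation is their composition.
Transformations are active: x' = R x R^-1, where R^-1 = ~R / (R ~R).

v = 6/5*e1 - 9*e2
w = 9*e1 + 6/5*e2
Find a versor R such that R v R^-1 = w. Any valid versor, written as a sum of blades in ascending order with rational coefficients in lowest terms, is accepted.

Key observation: q(v) = q(w) = -2061/25 (sandwiches preserve the norm), so R = v + w = 51/5*e1 - 39/5*e2 works whenever it is invertible — the component of v along it is kept and (v - w)/2 reverses, sending v to w.
Answer: 51/5*e1 - 39/5*e2


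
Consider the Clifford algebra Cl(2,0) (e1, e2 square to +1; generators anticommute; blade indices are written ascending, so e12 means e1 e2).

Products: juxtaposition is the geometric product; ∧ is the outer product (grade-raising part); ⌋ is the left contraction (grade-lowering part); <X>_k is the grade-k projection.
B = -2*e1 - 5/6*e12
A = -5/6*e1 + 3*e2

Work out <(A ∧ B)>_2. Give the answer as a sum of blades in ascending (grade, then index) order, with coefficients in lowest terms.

step 1: 6*e12
step 2: 6*e12
Answer: 6*e12


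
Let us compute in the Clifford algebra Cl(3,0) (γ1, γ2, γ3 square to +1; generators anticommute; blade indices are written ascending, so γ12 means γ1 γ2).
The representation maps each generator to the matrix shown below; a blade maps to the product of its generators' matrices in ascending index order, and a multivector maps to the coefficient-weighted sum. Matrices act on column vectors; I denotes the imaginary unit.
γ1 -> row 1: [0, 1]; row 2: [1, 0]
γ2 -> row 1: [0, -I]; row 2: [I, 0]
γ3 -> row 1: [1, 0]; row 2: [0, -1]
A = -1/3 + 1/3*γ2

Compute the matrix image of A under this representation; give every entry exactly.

M = (-1/3)*1 + (1/3)*rho(γ2), summed entrywise (1 is the identity matrix):
Answer: row 1: [-1/3, -I/3]; row 2: [I/3, -1/3]


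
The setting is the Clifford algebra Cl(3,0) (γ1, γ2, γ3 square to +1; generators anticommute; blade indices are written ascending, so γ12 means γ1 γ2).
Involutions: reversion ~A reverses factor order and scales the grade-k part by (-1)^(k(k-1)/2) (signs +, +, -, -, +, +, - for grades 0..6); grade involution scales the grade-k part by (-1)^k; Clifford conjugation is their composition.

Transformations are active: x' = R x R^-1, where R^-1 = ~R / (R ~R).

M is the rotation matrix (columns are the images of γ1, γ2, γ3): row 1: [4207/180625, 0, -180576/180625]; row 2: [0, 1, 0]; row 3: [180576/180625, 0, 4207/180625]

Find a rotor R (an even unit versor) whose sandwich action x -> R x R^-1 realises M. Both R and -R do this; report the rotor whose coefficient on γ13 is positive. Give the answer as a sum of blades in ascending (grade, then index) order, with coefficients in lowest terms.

Method: write R = a + b12*γ12 + b13*γ13 + b23*γ23 with a^2 + b12^2 + b13^2 + b23^2 = 1 (so R^-1 = ~R). Expanding the columns R e_j ~R gives tr M = 4a^2 - 1 and, from the antisymmetric part, M21 - M12 = -4a*b12, M13 - M31 = 4a*b13, M32 - M23 = -4a*b23.
Here tr M = 189039/180625, so a^2 = (1 + tr M)/4 = 92416/180625 and a = ±304/425. Taking a = 304/425: M21 - M12 = 0, M13 - M31 = -361152/180625, M32 - M23 = 0, giving b12 = 0, b13 = -297/425, b23 = 0, i.e. R = 304/425 - 297/425*γ13.
Its γ13 coefficient is negative, so report the other preimage -R.
Answer: -304/425 + 297/425*γ13. Why the constraint matters: R and -R act identically through the sandwich — M has trace 189039/180625 either way — so only the sign condition on γ13 picks one of the two preimages.


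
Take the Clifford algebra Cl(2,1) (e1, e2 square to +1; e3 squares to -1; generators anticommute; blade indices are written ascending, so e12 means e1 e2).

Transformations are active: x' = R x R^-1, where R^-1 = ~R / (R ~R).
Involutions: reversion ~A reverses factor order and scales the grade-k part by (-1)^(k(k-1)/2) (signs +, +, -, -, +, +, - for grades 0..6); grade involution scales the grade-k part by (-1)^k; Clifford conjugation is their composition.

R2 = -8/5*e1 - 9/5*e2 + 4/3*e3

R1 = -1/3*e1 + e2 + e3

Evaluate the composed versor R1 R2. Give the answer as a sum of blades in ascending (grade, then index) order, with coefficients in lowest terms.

Distribute over the terms of R1 (each basis-blade product reordered to ascending indices, repeated generators contracted through their squares):
(-1/3*e1) R2 = 8/15 + 3/5*e12 - 4/9*e13
(e2) R2 = -9/5 + 8/5*e12 + 4/3*e23
(e3) R2 = -4/3 + 8/5*e13 + 9/5*e23
Summing the partial products and collecting blades:
Answer: -13/5 + 11/5*e12 + 52/45*e13 + 47/15*e23


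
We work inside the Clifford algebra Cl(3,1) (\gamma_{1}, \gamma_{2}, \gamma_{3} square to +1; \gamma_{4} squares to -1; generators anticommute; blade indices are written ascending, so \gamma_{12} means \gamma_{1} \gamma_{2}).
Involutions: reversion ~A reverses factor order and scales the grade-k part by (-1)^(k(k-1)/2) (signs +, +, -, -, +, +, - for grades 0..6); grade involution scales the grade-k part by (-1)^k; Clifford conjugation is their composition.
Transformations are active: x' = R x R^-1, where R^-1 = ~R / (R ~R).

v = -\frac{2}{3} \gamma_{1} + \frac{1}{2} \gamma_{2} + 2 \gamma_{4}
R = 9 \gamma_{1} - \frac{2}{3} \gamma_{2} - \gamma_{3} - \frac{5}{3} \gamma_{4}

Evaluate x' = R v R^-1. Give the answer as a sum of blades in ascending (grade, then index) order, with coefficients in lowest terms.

~R = 9 \gamma_{1} - \frac{2}{3} \gamma_{2} - \gamma_{3} - \frac{5}{3} \gamma_{4}, and R ~R = \frac{239}{3}, so R^-1 = ~R / (\frac{239}{3}).
R v = -3 + \frac{73}{18} \gamma_{12} - \frac{2}{3} \gamma_{13} + \frac{152}{9} \gamma_{14} + \frac{1}{2} \gamma_{23} - \frac{1}{2} \gamma_{24} - 2 \gamma_{34}
Answer: -\frac{8}{717} \gamma_{1} - \frac{215}{478} \gamma_{2} + \frac{18}{239} \gamma_{3} - \frac{448}{239} \gamma_{4}


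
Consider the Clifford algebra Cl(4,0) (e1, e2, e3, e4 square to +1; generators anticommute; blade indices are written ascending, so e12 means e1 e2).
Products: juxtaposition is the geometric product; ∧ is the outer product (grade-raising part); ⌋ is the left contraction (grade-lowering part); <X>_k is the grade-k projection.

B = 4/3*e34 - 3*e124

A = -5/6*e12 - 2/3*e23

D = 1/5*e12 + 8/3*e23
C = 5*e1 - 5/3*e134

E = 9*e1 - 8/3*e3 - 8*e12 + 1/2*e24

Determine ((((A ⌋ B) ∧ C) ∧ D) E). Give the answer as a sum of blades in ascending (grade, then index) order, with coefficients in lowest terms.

step 1: -5/2*e4
step 2: 25/2*e14
step 3: 100/3*e1234
step 4: 50/3*e13 + 800/3*e34 + 800/9*e124 - 300*e234
Answer: 50/3*e13 + 800/3*e34 + 800/9*e124 - 300*e234


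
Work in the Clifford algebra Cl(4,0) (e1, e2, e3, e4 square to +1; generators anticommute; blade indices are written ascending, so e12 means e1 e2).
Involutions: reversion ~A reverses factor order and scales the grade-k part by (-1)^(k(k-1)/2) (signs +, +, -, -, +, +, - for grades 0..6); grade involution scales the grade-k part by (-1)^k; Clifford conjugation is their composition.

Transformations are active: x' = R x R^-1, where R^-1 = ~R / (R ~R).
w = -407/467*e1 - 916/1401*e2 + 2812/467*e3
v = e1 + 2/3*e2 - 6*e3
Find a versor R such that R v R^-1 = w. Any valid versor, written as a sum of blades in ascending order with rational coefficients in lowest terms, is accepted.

A norm check does it: q(v) = q(w) = 337/9, hence R = v + w = 60/467*e1 + 6/467*e2 + 10/467*e3 realises the map — parallel part kept, (v - w)/2 negated, v carried to w.
Answer: 60/467*e1 + 6/467*e2 + 10/467*e3


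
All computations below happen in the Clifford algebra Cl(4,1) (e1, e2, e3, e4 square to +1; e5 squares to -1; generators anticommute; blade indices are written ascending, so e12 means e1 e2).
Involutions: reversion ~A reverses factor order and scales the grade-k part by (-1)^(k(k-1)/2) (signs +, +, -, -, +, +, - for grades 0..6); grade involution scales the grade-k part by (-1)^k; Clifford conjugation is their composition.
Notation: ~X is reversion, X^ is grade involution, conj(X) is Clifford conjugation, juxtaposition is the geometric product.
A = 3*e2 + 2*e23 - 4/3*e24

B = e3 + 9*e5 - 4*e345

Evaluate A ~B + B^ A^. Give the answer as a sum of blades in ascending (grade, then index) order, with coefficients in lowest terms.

first term: 2*e2 + 3*e23 + 27*e25 + 4/3*e234 + 70/3*e235 - 4*e245 + 12*e2345
second term: 2*e2 - 3*e23 - 27*e25 - 4/3*e234 - 70/3*e235 + 4*e245 + 12*e2345
Answer: 4*e2 + 24*e2345


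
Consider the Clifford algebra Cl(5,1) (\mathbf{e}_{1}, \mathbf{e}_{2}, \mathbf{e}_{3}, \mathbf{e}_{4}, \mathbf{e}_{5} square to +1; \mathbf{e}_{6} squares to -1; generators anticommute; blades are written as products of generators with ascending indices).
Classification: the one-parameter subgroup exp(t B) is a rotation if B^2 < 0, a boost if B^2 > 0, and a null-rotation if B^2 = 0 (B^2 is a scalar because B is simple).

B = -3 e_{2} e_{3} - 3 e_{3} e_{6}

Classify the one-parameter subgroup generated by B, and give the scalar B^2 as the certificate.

B^2 term by term: the squares give (-3)^2*(e_{2} e_{3})^2 + (-3)^2*(e_{3} e_{6})^2 = 9*(-1) + 9*(+1) = 0 (each basis 2-blade squares to minus the product of its generators' squares); cross terms between blades sharing an index anticommute and cancel. So B^2 = 0.
Answer: null-rotation, certificate B^2 = 0. Because 0 is invariant under every versor sandwich, the classification follows from its sign alone.


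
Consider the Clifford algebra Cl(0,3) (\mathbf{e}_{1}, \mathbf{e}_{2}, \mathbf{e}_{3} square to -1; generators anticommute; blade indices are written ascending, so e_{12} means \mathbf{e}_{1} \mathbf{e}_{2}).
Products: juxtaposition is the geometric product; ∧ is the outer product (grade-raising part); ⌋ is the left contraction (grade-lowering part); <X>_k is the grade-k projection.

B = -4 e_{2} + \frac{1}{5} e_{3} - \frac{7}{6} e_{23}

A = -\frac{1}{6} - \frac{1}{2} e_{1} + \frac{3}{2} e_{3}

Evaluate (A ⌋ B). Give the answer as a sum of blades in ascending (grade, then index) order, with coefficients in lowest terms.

step 1: -\frac{3}{10} - \frac{13}{12} e_{2} - \frac{1}{30} e_{3} + \frac{7}{36} e_{23}
Answer: -\frac{3}{10} - \frac{13}{12} e_{2} - \frac{1}{30} e_{3} + \frac{7}{36} e_{23}


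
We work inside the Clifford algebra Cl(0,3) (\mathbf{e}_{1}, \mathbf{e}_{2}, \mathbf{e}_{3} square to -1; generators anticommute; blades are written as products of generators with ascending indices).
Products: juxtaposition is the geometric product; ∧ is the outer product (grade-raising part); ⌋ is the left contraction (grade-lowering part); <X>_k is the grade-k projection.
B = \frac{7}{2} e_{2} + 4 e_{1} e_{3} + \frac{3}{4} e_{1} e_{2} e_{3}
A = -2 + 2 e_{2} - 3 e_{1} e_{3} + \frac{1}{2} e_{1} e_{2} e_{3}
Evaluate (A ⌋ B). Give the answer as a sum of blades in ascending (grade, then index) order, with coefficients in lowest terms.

step 1: \frac{43}{8} - \frac{37}{4} e_{2} - \frac{13}{2} e_{1} e_{3} - \frac{3}{2} e_{1} e_{2} e_{3}
Answer: \frac{43}{8} - \frac{37}{4} e_{2} - \frac{13}{2} e_{1} e_{3} - \frac{3}{2} e_{1} e_{2} e_{3}


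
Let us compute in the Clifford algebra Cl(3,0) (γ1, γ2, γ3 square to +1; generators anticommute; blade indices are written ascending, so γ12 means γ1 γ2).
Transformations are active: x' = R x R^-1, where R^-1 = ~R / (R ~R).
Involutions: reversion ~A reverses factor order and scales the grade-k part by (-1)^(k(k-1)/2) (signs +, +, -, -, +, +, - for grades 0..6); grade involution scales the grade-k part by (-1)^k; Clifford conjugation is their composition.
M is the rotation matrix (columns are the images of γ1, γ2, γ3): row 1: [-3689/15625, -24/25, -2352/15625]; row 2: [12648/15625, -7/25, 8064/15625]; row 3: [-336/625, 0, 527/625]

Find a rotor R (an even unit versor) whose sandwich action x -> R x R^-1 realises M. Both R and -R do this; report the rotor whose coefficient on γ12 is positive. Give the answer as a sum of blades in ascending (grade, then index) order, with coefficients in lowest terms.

Method: write R = a + b12*γ12 + b13*γ13 + b23*γ23 with a^2 + b12^2 + b13^2 + b23^2 = 1 (so R^-1 = ~R). Expanding the columns R e_j ~R gives tr M = 4a^2 - 1 and, from the antisymmetric part, M21 - M12 = -4a*b12, M13 - M31 = 4a*b13, M32 - M23 = -4a*b23.
Here tr M = 5111/15625, so a^2 = (1 + tr M)/4 = 5184/15625 and a = ±72/125. Taking a = 72/125: M21 - M12 = 27648/15625, M13 - M31 = 6048/15625, M32 - M23 = -8064/15625, giving b12 = -96/125, b13 = 21/125, b23 = 28/125, i.e. R = 72/125 - 96/125*γ12 + 21/125*γ13 + 28/125*γ23.
Its γ12 coefficient is negative, so report the other preimage -R.
Answer: -72/125 + 96/125*γ12 - 21/125*γ13 - 28/125*γ23. Note: both R and -R realise this M (trace 5111/15625); the covering map identifies them, and the γ12-coefficient sign is the tie-breaker.


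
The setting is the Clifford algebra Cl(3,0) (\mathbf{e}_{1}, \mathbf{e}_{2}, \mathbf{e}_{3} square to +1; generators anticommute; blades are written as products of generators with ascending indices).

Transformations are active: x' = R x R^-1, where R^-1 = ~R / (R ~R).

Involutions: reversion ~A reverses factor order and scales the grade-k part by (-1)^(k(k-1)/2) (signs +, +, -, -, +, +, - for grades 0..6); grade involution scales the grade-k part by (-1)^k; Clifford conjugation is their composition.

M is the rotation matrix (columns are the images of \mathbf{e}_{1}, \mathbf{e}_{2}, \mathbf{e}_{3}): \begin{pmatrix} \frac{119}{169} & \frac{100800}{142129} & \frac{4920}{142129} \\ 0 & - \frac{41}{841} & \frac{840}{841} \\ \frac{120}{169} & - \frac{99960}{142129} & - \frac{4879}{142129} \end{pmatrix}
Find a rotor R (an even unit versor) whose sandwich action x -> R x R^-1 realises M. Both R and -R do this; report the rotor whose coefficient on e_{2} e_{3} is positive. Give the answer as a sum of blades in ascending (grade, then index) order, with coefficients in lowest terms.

Method: write R = a + b12*e_{1} e_{2} + b13*e_{1} e_{3} + b23*e_{2} e_{3} with a^2 + b12^2 + b13^2 + b23^2 = 1 (so R^-1 = ~R). Expanding the columns R e_j ~R gives tr M = 4a^2 - 1 and, from the antisymmetric part, M21 - M12 = -4a*b12, M13 - M31 = 4a*b13, M32 - M23 = -4a*b23.
Here tr M = \frac{88271}{142129}, so a^2 = (1 + tr M)/4 = \frac{57600}{142129} and a = ±\frac{240}{377}. Taking a = \frac{240}{377}: M21 - M12 = -\frac{100800}{142129}, M13 - M31 = -\frac{96000}{142129}, M32 - M23 = -\frac{241920}{142129}, giving b12 = \frac{105}{377}, b13 = -\frac{100}{377}, b23 = \frac{252}{377}, i.e. R = \frac{240}{377} + \frac{105}{377} e_{1} e_{2} - \frac{100}{377} e_{1} e_{3} + \frac{252}{377} e_{2} e_{3}.
Its e_{2} e_{3} coefficient is already positive.
Answer: \frac{240}{377} + \frac{105}{377} e_{1} e_{2} - \frac{100}{377} e_{1} e_{3} + \frac{252}{377} e_{2} e_{3}. Key observation: the double cover Spin(3) -> SO(3) sends R and -R to the same matrix (trace \frac{88271}{142129} here), so the stated sign of the e_{2} e_{3} coefficient is what selects one sheet.
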